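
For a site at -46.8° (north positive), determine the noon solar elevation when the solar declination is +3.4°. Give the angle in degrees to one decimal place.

At local solar noon the hour angle is zero, so the elevation is 90° − |φ − δ| = 90° − |-46.8° − (3.4°)| = 90° − 50.2° = 39.8°.

39.8°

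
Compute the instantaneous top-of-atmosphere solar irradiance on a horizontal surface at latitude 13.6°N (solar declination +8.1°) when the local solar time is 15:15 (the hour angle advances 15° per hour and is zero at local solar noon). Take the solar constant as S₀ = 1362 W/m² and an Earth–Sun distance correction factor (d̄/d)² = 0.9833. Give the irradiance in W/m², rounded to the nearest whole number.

Hour angle H = 15° × (15.25 − 12) = 48.75°.
With φ = 13.6°, δ = 8.1°, H = 48.75°: sin φ sin δ = 0.0331, cos φ cos δ cos H = 0.6345, so cos θ_z = 0.6676.
Top-of-atmosphere irradiance = S₀ (d̄/d)² cos θ_z = 1362 × 0.9833 × 0.6676 = 894.09 W/m².

894 W/m²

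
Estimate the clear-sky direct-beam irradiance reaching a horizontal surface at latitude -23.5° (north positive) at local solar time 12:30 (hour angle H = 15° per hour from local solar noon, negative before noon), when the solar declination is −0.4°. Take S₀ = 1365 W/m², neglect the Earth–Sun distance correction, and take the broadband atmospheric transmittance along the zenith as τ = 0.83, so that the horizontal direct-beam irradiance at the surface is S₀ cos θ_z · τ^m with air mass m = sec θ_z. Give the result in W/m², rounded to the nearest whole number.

Hour angle H = 15° × (12.5 − 12) = 7.50°.
cos θ_z = sin(-23.5°) sin(-0.4°) + cos(-23.5°) cos(-0.4°) cos(7.50°) = 0.0028 + 0.9092 = 0.9120.
Air mass m = 1/cos θ_z = 1/0.9120 = 1.096; τ^m = 0.83^1.096 = 0.8153.
Surface direct beam = 1365 × 0.9120 × 0.8153 = 1014.95 W/m².

1015 W/m²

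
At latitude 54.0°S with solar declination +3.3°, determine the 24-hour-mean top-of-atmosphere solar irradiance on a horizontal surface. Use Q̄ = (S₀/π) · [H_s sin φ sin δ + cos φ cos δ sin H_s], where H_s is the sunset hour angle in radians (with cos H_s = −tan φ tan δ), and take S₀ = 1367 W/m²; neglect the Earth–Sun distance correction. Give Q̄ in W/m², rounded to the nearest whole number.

224 W/m²

The sunset hour angle satisfies cos H_s = −tan φ tan δ = 0.0794, giving H_s = 85.45°. In radians, H_s = 1.4914.
H_s sin φ sin δ = 1.4914 × -0.8090 × 0.0576 = -0.0695.
cos φ cos δ sin H_s = 0.5878 × 0.9983 × 0.9968 = 0.5849.
Q̄ = (1367/π) × (-0.0695 + 0.5849) = 435.13 × 0.5154 = 224.27 W/m².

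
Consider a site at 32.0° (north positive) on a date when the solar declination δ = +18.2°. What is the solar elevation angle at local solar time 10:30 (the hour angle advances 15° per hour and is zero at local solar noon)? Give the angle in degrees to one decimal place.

Hour angle H = 15° × (10.5 − 12) = -22.50°.
With φ = 32.0°, δ = 18.2°, H = -22.50°: sin φ sin δ = 0.1655, cos φ cos δ cos H = 0.7443, so cos θ_z = 0.9098.
θ_z = arccos(0.9098) = 24.52°, so the elevation is 90° − 24.52° = 65.48°.

65.5°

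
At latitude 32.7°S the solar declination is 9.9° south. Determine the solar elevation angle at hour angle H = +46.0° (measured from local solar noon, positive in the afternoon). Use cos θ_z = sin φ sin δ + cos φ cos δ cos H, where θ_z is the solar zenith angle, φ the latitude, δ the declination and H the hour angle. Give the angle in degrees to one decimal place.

cos θ_z = sin(-32.7°) sin(-9.9°) + cos(-32.7°) cos(-9.9°) cos(46.00°) = 0.0929 + 0.5759 = 0.6688.
θ_z = arccos(0.6688) = 48.03°, so the elevation is 90° − 48.03° = 41.97°.

42.0°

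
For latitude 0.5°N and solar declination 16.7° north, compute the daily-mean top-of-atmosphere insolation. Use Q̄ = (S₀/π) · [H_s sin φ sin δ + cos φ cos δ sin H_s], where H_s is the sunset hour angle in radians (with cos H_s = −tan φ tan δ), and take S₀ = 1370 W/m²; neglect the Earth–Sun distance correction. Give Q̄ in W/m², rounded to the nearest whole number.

−tan φ tan δ = −(0.0087)(0.3000) = -0.0026; H_s = arccos(-0.0026) = 90.15°. In radians, H_s = 1.5734.
H_s sin φ sin δ = 1.5734 × 0.0087 × 0.2874 = 0.0039.
cos φ cos δ sin H_s = 1.0000 × 0.9578 × 1.0000 = 0.9578.
Q̄ = (1370/π) × (0.0039 + 0.9578) = 436.08 × 0.9617 = 419.38 W/m².

419 W/m²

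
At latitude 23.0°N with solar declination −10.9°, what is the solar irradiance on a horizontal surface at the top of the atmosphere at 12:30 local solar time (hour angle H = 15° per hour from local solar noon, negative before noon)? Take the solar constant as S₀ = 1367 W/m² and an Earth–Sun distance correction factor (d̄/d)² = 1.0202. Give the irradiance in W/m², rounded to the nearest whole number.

1147 W/m²

Hour angle H = 15° × (12.5 − 12) = 7.50°.
cos θ_z = sin(23.0°) sin(-10.9°) + cos(23.0°) cos(-10.9°) cos(7.50°) = -0.0739 + 0.8962 = 0.8223.
Top-of-atmosphere irradiance = S₀ (d̄/d)² cos θ_z = 1367 × 1.0202 × 0.8223 = 1146.79 W/m².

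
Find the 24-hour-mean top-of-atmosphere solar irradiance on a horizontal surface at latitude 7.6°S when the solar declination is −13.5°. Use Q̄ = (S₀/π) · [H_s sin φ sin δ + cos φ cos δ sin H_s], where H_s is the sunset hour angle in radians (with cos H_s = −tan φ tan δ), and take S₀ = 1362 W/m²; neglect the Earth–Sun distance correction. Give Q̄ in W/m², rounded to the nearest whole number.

The sunset hour angle satisfies cos H_s = −tan φ tan δ = -0.0320, giving H_s = 91.83°. In radians, H_s = 1.6027.
H_s sin φ sin δ = 1.6027 × -0.1323 × -0.2334 = 0.0495.
cos φ cos δ sin H_s = 0.9912 × 0.9724 × 0.9995 = 0.9634.
Q̄ = (1362/π) × (0.0495 + 0.9634) = 433.54 × 1.0129 = 439.13 W/m².

439 W/m²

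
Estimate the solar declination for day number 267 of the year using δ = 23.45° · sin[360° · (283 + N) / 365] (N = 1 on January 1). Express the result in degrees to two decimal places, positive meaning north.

360 × (283 + 267) / 365 = 542.466°; sin(542.466°) = -0.0430.
δ = 23.45 × -0.0430 = -1.008° ≈ -1.01°.

-1.01°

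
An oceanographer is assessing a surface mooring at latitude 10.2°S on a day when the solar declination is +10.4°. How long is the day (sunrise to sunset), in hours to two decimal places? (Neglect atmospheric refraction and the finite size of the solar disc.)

11.75 hours

cos H_s = −tan(-10.2°) · tan(10.4°) = 0.0330, so H_s = arccos(0.0330) = 88.11°.
Day length = 2 H_s / 15° h⁻¹ = 176.22° / 15 = 11.748 h.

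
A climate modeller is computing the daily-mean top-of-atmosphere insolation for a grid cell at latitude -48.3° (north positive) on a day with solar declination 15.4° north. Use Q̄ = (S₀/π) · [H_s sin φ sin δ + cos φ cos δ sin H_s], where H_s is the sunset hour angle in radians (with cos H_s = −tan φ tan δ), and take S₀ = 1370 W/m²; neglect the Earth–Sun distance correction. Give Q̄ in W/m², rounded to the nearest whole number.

cos H_s = −tan(-48.3°) · tan(15.4°) = 0.3092, so H_s = arccos(0.3092) = 71.99°. In radians, H_s = 1.2565.
H_s sin φ sin δ = 1.2565 × -0.7466 × 0.2656 = -0.2492.
cos φ cos δ sin H_s = 0.6652 × 0.9641 × 0.9510 = 0.6099.
Q̄ = (1370/π) × (-0.2492 + 0.6099) = 436.08 × 0.3607 = 157.29 W/m².

157 W/m²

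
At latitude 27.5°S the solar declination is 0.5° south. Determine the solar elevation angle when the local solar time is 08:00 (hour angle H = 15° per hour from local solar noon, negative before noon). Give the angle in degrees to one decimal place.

Hour angle H = 15° × (8 − 12) = -60.00°.
With φ = -27.5°, δ = -0.5°, H = -60.00°: sin φ sin δ = 0.0040, cos φ cos δ cos H = 0.4435, so cos θ_z = 0.4475.
θ_z = arccos(0.4475) = 63.42°, so the elevation is 90° − 63.42° = 26.58°.

26.6°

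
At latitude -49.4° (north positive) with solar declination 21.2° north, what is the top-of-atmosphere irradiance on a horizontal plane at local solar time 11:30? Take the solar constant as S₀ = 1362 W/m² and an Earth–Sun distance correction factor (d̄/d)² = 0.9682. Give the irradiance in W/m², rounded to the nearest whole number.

Hour angle H = 15° × (11.5 − 12) = -7.50°.
cos θ_z = sin(-49.4°) sin(21.2°) + cos(-49.4°) cos(21.2°) cos(-7.50°) = -0.2746 + 0.6015 = 0.3269.
Top-of-atmosphere irradiance = S₀ (d̄/d)² cos θ_z = 1362 × 0.9682 × 0.3269 = 431.08 W/m².

431 W/m²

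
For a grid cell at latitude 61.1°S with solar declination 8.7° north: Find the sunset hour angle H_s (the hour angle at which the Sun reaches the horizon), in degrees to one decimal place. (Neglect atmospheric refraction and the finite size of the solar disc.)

73.9°

The sunset hour angle satisfies cos H_s = −tan φ tan δ = 0.2772, giving H_s = 73.91°.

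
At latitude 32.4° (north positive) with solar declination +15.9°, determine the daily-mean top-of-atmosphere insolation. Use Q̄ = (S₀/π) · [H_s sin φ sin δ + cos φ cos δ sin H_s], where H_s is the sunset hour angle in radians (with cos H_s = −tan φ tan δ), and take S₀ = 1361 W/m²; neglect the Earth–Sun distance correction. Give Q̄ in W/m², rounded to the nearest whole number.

457 W/m²

−tan φ tan δ = −(0.6346)(0.2849) = -0.1808; H_s = arccos(-0.1808) = 100.42°. In radians, H_s = 1.7527.
H_s sin φ sin δ = 1.7527 × 0.5358 × 0.2740 = 0.2573.
cos φ cos δ sin H_s = 0.8443 × 0.9617 × 0.9835 = 0.7986.
Q̄ = (1361/π) × (0.2573 + 0.7986) = 433.22 × 1.0559 = 457.44 W/m².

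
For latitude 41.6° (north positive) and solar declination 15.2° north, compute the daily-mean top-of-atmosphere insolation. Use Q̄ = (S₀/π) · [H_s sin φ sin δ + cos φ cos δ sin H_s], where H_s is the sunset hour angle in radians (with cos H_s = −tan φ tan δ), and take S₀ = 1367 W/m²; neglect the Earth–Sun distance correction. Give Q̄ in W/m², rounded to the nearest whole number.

−tan φ tan δ = −(0.8878)(0.2717) = -0.2412; H_s = arccos(-0.2412) = 103.96°. In radians, H_s = 1.8144.
H_s sin φ sin δ = 1.8144 × 0.6639 × 0.2622 = 0.3158.
cos φ cos δ sin H_s = 0.7478 × 0.9650 × 0.9705 = 0.7003.
Q̄ = (1367/π) × (0.3158 + 0.7003) = 435.13 × 1.0161 = 442.14 W/m².

442 W/m²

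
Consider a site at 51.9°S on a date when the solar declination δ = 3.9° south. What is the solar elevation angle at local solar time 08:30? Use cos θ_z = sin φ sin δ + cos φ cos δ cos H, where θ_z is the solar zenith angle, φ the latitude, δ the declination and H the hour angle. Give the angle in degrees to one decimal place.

Hour angle H = 15° × (8.5 − 12) = -52.50°.
cos θ_z = sin φ sin δ + cos φ cos δ cos H = (-0.7869)(-0.0680) + (0.6170)(0.9977)(0.6088) = 0.4283.
θ_z = arccos(0.4283) = 64.64°, so the elevation is 90° − 64.64° = 25.36°.

25.4°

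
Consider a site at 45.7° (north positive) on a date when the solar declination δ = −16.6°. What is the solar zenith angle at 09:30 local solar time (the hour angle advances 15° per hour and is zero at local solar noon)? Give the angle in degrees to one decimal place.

Hour angle H = 15° × (9.5 − 12) = -37.50°.
cos θ_z = sin(45.7°) sin(-16.6°) + cos(45.7°) cos(-16.6°) cos(-37.50°) = -0.2045 + 0.5310 = 0.3265.
θ_z = arccos(0.3265) = 70.94°.

70.9°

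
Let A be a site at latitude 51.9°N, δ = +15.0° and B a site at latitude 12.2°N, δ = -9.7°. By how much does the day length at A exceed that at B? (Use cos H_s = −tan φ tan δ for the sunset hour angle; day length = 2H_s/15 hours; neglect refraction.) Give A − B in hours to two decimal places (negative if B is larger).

+2.95 h

A: H_s = arccos(−tan 51.9° · tan 15.0°) = 109.98°, so 2H_s/15 = 14.6640 h.
B: H_s = arccos(−tan 12.2° · tan -9.7°) = 87.88°, so 2H_s/15 = 11.7173 h.
A − B = 14.6640 − 11.7173 = 2.9467 h.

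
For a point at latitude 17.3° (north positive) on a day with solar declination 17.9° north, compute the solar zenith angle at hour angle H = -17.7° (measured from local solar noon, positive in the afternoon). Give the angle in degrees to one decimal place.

16.9°

cos θ_z = sin φ sin δ + cos φ cos δ cos H = (0.2974)(0.3074) + (0.9548)(0.9516)(0.9527) = 0.9570.
θ_z = arccos(0.9570) = 16.86°.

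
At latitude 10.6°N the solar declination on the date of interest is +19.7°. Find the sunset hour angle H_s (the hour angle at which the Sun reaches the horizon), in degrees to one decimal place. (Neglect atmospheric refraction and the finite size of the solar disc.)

93.8°

The sunset hour angle satisfies cos H_s = −tan φ tan δ = -0.0670, giving H_s = 93.84°.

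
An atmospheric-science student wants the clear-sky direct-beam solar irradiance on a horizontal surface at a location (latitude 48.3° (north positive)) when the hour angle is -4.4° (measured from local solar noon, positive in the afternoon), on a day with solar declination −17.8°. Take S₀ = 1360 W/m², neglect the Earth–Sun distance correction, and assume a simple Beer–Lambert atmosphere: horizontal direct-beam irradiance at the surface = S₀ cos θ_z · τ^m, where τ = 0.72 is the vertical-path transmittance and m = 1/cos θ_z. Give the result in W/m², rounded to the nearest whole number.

243 W/m²

cos θ_z = sin(48.3°) sin(-17.8°) + cos(48.3°) cos(-17.8°) cos(-4.40°) = -0.2282 + 0.6315 = 0.4033.
Air mass m = 1/cos θ_z = 1/0.4033 = 2.480; τ^m = 0.72^2.480 = 0.4428.
Surface direct beam = 1360 × 0.4033 × 0.4428 = 242.87 W/m².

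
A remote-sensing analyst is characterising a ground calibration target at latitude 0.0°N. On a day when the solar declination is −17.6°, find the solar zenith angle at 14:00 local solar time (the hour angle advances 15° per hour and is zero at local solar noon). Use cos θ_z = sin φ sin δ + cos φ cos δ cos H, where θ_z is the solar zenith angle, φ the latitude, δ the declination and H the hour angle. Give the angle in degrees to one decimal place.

34.4°

Hour angle H = 15° × (14 − 12) = 30.00°.
With φ = 0.0°, δ = -17.6°, H = 30.00°: sin φ sin δ = 0.0000, cos φ cos δ cos H = 0.8255, so cos θ_z = 0.8255.
θ_z = arccos(0.8255) = 34.36°.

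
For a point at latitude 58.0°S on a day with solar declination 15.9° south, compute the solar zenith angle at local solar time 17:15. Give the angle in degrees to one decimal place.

70.6°

Hour angle H = 15° × (17.25 − 12) = 78.75°.
cos θ_z = sin(-58.0°) sin(-15.9°) + cos(-58.0°) cos(-15.9°) cos(78.75°) = 0.2323 + 0.0994 = 0.3317.
θ_z = arccos(0.3317) = 70.63°.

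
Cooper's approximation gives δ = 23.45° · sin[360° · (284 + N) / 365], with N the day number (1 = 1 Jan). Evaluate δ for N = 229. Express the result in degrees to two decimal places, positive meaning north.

+13.12°

360 × (284 + 229) / 365 = 505.973°; sin(505.973°) = 0.5596.
δ = 23.45 × 0.5596 = 13.123° ≈ +13.12°.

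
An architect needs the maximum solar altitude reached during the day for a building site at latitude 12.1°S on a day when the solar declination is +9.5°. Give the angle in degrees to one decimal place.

68.4°

At local solar noon the hour angle is zero, so the elevation is 90° − |φ − δ| = 90° − |-12.1° − (9.5°)| = 90° − 21.6° = 68.4°.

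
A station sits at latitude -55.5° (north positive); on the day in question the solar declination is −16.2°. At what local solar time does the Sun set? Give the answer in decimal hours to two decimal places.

19.67 h

cos H_s = −tan(-55.5°) · tan(-16.2°) = -0.4227, so H_s = arccos(-0.4227) = 115.01°.
Sunset is at 12 + H_s/15 = 12 + 7.667 = 19.667 h local solar time.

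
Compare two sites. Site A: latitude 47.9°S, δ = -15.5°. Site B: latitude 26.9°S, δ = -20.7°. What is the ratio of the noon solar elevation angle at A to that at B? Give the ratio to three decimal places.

0.687

A: 90° − |-47.9 − (-15.5)| = 57.60°.
B: 90° − |-26.9 − (-20.7)| = 83.80°.
Ratio A/B = 57.6000 / 83.8000 = 0.6874.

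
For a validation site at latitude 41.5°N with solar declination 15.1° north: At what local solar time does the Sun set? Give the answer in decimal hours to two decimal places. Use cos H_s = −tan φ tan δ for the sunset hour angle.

18.92 h

−tan φ tan δ = −(0.8847)(0.2698) = -0.2387; H_s = arccos(-0.2387) = 103.81°.
Sunset is at 12 + H_s/15 = 12 + 6.921 = 18.921 h local solar time.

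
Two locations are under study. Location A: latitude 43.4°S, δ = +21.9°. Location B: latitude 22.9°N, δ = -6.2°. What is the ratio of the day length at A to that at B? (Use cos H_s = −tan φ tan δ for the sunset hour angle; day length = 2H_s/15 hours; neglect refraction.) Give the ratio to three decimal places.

0.774

A: H_s = arccos(−tan -43.4° · tan 21.9°) = 67.66°, so 2H_s/15 = 9.0213 h.
B: H_s = arccos(−tan 22.9° · tan -6.2°) = 87.37°, so 2H_s/15 = 11.6493 h.
Ratio A/B = 9.0213 / 11.6493 = 0.7744.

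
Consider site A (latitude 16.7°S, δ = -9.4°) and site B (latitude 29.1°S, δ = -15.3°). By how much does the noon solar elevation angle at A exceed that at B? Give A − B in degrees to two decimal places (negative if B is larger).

A: 90° − |-16.7 − (-9.4)| = 82.70°.
B: 90° − |-29.1 − (-15.3)| = 76.20°.
A − B = 82.70 − 76.20 = 6.50°.

+6.50°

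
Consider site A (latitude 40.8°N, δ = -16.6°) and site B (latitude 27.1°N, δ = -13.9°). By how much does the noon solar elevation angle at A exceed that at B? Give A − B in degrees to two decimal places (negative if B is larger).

-16.40°

A: 90° − |40.8 − (-16.6)| = 32.60°.
B: 90° − |27.1 − (-13.9)| = 49.00°.
A − B = 32.60 − 49.00 = -16.40°.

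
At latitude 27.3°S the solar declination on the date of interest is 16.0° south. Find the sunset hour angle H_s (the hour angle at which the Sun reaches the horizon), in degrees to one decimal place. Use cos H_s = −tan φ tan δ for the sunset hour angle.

98.5°

The sunset hour angle satisfies cos H_s = −tan φ tan δ = -0.1480, giving H_s = 98.51°.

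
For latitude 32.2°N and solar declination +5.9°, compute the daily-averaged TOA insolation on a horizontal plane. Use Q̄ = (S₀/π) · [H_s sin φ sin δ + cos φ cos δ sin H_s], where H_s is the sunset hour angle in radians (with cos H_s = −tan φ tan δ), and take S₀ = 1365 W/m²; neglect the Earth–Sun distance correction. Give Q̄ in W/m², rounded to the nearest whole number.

404 W/m²

cos H_s = −tan(32.2°) · tan(5.9°) = -0.0651, so H_s = arccos(-0.0651) = 93.73°. In radians, H_s = 1.6359.
H_s sin φ sin δ = 1.6359 × 0.5329 × 0.1028 = 0.0896.
cos φ cos δ sin H_s = 0.8462 × 0.9947 × 0.9979 = 0.8399.
Q̄ = (1365/π) × (0.0896 + 0.8399) = 434.49 × 0.9295 = 403.86 W/m².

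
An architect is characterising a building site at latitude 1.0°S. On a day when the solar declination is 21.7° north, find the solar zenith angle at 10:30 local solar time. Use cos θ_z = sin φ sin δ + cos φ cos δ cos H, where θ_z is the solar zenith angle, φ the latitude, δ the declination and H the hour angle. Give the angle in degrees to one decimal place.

Hour angle H = 15° × (10.5 − 12) = -22.50°.
cos θ_z = sin φ sin δ + cos φ cos δ cos H = (-0.0175)(0.3697) + (0.9998)(0.9291)(0.9239) = 0.8518.
θ_z = arccos(0.8518) = 31.59°.

31.6°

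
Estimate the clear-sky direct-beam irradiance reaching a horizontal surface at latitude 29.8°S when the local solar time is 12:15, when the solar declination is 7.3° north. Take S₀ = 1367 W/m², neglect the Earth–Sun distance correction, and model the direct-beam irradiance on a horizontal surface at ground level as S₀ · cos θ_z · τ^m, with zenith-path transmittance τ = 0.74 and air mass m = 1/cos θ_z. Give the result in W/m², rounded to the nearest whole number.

745 W/m²

Hour angle H = 15° × (12.25 − 12) = 3.75°.
With φ = -29.8°, δ = 7.3°, H = 3.75°: sin φ sin δ = -0.0631, cos φ cos δ cos H = 0.8589, so cos θ_z = 0.7958.
Air mass m = 1/cos θ_z = 1/0.7958 = 1.257; τ^m = 0.74^1.257 = 0.6849.
Surface direct beam = 1367 × 0.7958 × 0.6849 = 745.07 W/m².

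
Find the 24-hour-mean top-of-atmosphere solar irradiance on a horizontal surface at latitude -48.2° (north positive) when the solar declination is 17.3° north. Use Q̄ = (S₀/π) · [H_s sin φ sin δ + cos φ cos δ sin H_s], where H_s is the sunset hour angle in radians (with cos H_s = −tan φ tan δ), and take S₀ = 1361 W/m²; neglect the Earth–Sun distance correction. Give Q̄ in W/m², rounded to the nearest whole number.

cos H_s = −tan(-48.2°) · tan(17.3°) = 0.3484, so H_s = arccos(0.3484) = 69.61°. In radians, H_s = 1.2149.
H_s sin φ sin δ = 1.2149 × -0.7455 × 0.2974 = -0.2694.
cos φ cos δ sin H_s = 0.6665 × 0.9548 × 0.9373 = 0.5965.
Q̄ = (1361/π) × (-0.2694 + 0.5965) = 433.22 × 0.3271 = 141.71 W/m².

142 W/m²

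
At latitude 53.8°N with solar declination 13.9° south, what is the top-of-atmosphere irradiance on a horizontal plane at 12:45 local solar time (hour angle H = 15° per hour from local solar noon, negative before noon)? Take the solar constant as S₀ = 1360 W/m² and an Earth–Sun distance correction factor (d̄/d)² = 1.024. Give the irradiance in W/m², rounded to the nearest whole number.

Hour angle H = 15° × (12.75 − 12) = 11.25°.
cos θ_z = sin(53.8°) sin(-13.9°) + cos(53.8°) cos(-13.9°) cos(11.25°) = -0.1939 + 0.5623 = 0.3684.
Top-of-atmosphere irradiance = S₀ (d̄/d)² cos θ_z = 1360 × 1.024 × 0.3684 = 513.05 W/m².

513 W/m²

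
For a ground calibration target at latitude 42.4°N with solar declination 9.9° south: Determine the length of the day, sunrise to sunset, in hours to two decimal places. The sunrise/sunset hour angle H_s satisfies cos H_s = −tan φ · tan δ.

cos H_s = −tan(42.4°) · tan(-9.9°) = 0.1594, so H_s = arccos(0.1594) = 80.83°.
Day length = 2 H_s / 15° h⁻¹ = 161.66° / 15 = 10.777 h.

10.78 hours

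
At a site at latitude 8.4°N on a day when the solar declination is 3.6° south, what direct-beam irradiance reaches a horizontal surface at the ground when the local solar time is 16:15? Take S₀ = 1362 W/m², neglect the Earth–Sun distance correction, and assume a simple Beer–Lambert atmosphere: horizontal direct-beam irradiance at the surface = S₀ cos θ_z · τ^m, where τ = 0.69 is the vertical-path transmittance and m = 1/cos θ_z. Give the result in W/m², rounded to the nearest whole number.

Hour angle H = 15° × (16.25 − 12) = 63.75°.
With φ = 8.4°, δ = -3.6°, H = 63.75°: sin φ sin δ = -0.0092, cos φ cos δ cos H = 0.4367, so cos θ_z = 0.4275.
Air mass m = 1/cos θ_z = 1/0.4275 = 2.339; τ^m = 0.69^2.339 = 0.4198.
Surface direct beam = 1362 × 0.4275 × 0.4198 = 244.43 W/m².

244 W/m²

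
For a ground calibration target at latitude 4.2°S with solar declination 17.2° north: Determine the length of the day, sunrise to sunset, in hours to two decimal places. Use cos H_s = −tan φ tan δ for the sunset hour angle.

11.83 hours

−tan φ tan δ = −(-0.0734)(0.3096) = 0.0227; H_s = arccos(0.0227) = 88.70°.
Day length = 2 H_s / 15° h⁻¹ = 177.40° / 15 = 11.827 h.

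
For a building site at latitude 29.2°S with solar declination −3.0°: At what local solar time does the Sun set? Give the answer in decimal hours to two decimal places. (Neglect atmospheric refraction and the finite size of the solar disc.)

The sunset hour angle satisfies cos H_s = −tan φ tan δ = -0.0293, giving H_s = 91.68°.
Sunset is at 12 + H_s/15 = 12 + 6.112 = 18.112 h local solar time.

18.11 h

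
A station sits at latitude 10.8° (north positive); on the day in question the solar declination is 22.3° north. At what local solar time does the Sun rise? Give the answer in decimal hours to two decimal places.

5.70 h

cos H_s = −tan(10.8°) · tan(22.3°) = -0.0782, so H_s = arccos(-0.0782) = 94.49°.
Sunrise is at 12 − H_s/15 = 12 − 6.299 = 5.701 h local solar time.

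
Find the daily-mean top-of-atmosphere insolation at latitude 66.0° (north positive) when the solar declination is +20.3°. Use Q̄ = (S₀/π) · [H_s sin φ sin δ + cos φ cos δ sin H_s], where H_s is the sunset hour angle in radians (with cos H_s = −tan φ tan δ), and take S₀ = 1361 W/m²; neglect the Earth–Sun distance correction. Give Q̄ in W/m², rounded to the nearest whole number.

442 W/m²

The sunset hour angle satisfies cos H_s = −tan φ tan δ = -0.8308, giving H_s = 146.18°. In radians, H_s = 2.5513.
H_s sin φ sin δ = 2.5513 × 0.9135 × 0.3469 = 0.8085.
cos φ cos δ sin H_s = 0.4067 × 0.9379 × 0.5566 = 0.2123.
Q̄ = (1361/π) × (0.8085 + 0.2123) = 433.22 × 1.0208 = 442.23 W/m².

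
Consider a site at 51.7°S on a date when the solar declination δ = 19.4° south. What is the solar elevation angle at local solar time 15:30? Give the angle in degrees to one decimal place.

Hour angle H = 15° × (15.5 − 12) = 52.50°.
cos θ_z = sin(-51.7°) sin(-19.4°) + cos(-51.7°) cos(-19.4°) cos(52.50°) = 0.2607 + 0.3559 = 0.6166.
θ_z = arccos(0.6166) = 51.93°, so the elevation is 90° − 51.93° = 38.07°.

38.1°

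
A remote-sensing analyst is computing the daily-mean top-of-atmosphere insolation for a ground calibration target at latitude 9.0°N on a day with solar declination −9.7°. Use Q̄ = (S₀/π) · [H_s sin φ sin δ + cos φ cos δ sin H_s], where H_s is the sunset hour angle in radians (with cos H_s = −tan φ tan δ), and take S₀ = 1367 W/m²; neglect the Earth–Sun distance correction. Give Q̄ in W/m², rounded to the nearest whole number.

cos H_s = −tan(9.0°) · tan(-9.7°) = 0.0271, so H_s = arccos(0.0271) = 88.45°. In radians, H_s = 1.5437.
H_s sin φ sin δ = 1.5437 × 0.1564 × -0.1685 = -0.0407.
cos φ cos δ sin H_s = 0.9877 × 0.9857 × 0.9996 = 0.9732.
Q̄ = (1367/π) × (-0.0407 + 0.9732) = 435.13 × 0.9325 = 405.76 W/m².

406 W/m²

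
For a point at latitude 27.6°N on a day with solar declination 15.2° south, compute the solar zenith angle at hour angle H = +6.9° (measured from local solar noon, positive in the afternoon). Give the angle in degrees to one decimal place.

With φ = 27.6°, δ = -15.2°, H = 6.90°: sin φ sin δ = -0.1215, cos φ cos δ cos H = 0.8490, so cos θ_z = 0.7275.
θ_z = arccos(0.7275) = 43.32°.

43.3°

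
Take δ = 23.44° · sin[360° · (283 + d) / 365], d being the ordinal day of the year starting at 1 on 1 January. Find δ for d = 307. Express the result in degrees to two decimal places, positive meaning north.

360 × (283 + 307) / 365 = 581.918°; sin(581.918°) = -0.6681.
δ = 23.44 × -0.6681 = -15.660° ≈ -15.66°.

-15.66°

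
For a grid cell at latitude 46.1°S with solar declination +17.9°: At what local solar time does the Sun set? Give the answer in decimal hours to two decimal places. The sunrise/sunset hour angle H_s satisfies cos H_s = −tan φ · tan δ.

16.69 h

The sunset hour angle satisfies cos H_s = −tan φ tan δ = 0.3356, giving H_s = 70.39°.
Sunset is at 12 + H_s/15 = 12 + 4.693 = 16.693 h local solar time.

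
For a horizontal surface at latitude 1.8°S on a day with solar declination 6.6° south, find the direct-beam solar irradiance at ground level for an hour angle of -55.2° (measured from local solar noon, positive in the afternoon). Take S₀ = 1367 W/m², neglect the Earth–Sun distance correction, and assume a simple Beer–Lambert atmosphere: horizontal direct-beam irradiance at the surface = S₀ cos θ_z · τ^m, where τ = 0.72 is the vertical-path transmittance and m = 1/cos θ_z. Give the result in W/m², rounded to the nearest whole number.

438 W/m²

cos θ_z = sin(-1.8°) sin(-6.6°) + cos(-1.8°) cos(-6.6°) cos(-55.20°) = 0.0036 + 0.5667 = 0.5703.
Air mass m = 1/cos θ_z = 1/0.5703 = 1.753; τ^m = 0.72^1.753 = 0.5622.
Surface direct beam = 1367 × 0.5703 × 0.5622 = 438.29 W/m².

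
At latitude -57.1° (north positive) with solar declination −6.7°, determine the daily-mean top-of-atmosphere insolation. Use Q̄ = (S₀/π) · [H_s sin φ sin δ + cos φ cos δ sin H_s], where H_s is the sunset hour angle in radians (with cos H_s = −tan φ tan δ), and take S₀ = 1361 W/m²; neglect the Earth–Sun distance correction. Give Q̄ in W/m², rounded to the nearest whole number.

cos H_s = −tan(-57.1°) · tan(-6.7°) = -0.1816, so H_s = arccos(-0.1816) = 100.46°. In radians, H_s = 1.7534.
H_s sin φ sin δ = 1.7534 × -0.8396 × -0.1167 = 0.1718.
cos φ cos δ sin H_s = 0.5432 × 0.9932 × 0.9834 = 0.5306.
Q̄ = (1361/π) × (0.1718 + 0.5306) = 433.22 × 0.7024 = 304.29 W/m².

304 W/m²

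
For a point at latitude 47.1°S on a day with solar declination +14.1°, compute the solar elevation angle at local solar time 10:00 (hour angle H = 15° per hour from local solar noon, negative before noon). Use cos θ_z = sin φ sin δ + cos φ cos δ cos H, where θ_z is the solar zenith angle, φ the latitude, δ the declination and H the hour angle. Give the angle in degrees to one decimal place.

23.2°

Hour angle H = 15° × (10 − 12) = -30.00°.
cos θ_z = sin(-47.1°) sin(14.1°) + cos(-47.1°) cos(14.1°) cos(-30.00°) = -0.1785 + 0.5718 = 0.3933.
θ_z = arccos(0.3933) = 66.84°, so the elevation is 90° − 66.84° = 23.16°.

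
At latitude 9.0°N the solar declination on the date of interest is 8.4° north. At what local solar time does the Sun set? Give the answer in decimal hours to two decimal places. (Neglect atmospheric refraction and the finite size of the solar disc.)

−tan φ tan δ = −(0.1584)(0.1477) = -0.0234; H_s = arccos(-0.0234) = 91.34°.
Sunset is at 12 + H_s/15 = 12 + 6.089 = 18.089 h local solar time.

18.09 h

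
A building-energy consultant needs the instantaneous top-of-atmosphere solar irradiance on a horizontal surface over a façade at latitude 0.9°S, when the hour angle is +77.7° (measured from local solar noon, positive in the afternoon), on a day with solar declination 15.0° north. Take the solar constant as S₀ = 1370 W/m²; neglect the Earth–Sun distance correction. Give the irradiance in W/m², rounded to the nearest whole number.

276 W/m²

cos θ_z = sin(-0.9°) sin(15.0°) + cos(-0.9°) cos(15.0°) cos(77.70°) = -0.0041 + 0.2057 = 0.2016.
Top-of-atmosphere irradiance = S₀ cos θ_z = 1370 × 0.2016 = 276.19 W/m².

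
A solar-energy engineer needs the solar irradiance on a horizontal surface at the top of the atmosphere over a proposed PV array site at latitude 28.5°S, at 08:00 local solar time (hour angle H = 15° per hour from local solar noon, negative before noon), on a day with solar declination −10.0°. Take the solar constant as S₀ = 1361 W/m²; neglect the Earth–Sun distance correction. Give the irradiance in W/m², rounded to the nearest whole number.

Hour angle H = 15° × (8 − 12) = -60.00°.
With φ = -28.5°, δ = -10.0°, H = -60.00°: sin φ sin δ = 0.0829, cos φ cos δ cos H = 0.4327, so cos θ_z = 0.5156.
Top-of-atmosphere irradiance = S₀ cos θ_z = 1361 × 0.5156 = 701.73 W/m².

702 W/m²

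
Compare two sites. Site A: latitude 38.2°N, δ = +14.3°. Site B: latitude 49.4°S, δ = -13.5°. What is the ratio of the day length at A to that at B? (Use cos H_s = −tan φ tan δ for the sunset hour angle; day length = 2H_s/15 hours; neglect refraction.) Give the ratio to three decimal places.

0.956

A: H_s = arccos(−tan 38.2° · tan 14.3°) = 101.57°, so 2H_s/15 = 13.5427 h.
B: H_s = arccos(−tan -49.4° · tan -13.5°) = 106.27°, so 2H_s/15 = 14.1693 h.
Ratio A/B = 13.5427 / 14.1693 = 0.9558.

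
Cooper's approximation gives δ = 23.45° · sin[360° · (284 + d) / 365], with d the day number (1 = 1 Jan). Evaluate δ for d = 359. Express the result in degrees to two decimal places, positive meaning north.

360 × (284 + 359) / 365 = 634.192°; sin(634.192°) = -0.9973.
δ = 23.45 × -0.9973 = -23.387° ≈ -23.39°.

-23.39°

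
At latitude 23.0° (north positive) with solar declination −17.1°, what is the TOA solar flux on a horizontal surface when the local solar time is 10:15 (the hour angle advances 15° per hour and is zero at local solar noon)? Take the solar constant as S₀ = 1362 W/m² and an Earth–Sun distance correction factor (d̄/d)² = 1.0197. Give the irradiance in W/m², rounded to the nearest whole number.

Hour angle H = 15° × (10.25 − 12) = -26.25°.
cos θ_z = sin(23.0°) sin(-17.1°) + cos(23.0°) cos(-17.1°) cos(-26.25°) = -0.1149 + 0.7891 = 0.6742.
Top-of-atmosphere irradiance = S₀ (d̄/d)² cos θ_z = 1362 × 1.0197 × 0.6742 = 936.35 W/m².

936 W/m²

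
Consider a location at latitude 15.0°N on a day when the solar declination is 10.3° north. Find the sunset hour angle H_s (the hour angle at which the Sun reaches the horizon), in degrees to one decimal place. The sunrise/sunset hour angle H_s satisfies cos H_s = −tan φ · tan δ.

92.8°

The sunset hour angle satisfies cos H_s = −tan φ tan δ = -0.0487, giving H_s = 92.79°.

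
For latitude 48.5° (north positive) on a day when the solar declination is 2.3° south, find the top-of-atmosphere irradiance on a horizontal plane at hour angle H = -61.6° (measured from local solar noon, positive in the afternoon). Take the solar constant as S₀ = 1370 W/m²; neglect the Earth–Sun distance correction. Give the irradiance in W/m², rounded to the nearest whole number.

cos θ_z = sin(48.5°) sin(-2.3°) + cos(48.5°) cos(-2.3°) cos(-61.60°) = -0.0301 + 0.3149 = 0.2848.
Top-of-atmosphere irradiance = S₀ cos θ_z = 1370 × 0.2848 = 390.18 W/m².

390 W/m²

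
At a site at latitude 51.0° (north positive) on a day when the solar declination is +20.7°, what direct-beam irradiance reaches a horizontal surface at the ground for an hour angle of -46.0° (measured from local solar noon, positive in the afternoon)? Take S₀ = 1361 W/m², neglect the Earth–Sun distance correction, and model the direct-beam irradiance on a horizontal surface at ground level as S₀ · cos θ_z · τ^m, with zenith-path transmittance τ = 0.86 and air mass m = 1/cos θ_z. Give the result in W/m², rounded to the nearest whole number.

746 W/m²

cos θ_z = sin(51.0°) sin(20.7°) + cos(51.0°) cos(20.7°) cos(-46.00°) = 0.2747 + 0.4089 = 0.6836.
Air mass m = 1/cos θ_z = 1/0.6836 = 1.463; τ^m = 0.86^1.463 = 0.8020.
Surface direct beam = 1361 × 0.6836 × 0.8020 = 746.16 W/m².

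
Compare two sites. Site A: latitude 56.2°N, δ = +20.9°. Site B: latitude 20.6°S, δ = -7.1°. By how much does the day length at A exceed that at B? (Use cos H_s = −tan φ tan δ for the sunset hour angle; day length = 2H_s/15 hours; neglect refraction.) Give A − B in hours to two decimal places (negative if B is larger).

+4.28 h

A: H_s = arccos(−tan 56.2° · tan 20.9°) = 124.78°, so 2H_s/15 = 16.6373 h.
B: H_s = arccos(−tan -20.6° · tan -7.1°) = 92.68°, so 2H_s/15 = 12.3573 h.
A − B = 16.6373 − 12.3573 = 4.2800 h.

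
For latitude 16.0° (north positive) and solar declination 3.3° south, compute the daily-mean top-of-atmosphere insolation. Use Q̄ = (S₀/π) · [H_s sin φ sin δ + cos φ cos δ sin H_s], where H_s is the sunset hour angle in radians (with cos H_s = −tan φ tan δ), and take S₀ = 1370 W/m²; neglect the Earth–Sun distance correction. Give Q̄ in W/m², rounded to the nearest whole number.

408 W/m²

cos H_s = −tan(16.0°) · tan(-3.3°) = 0.0165, so H_s = arccos(0.0165) = 89.05°. In radians, H_s = 1.5542.
H_s sin φ sin δ = 1.5542 × 0.2756 × -0.0576 = -0.0247.
cos φ cos δ sin H_s = 0.9613 × 0.9983 × 0.9999 = 0.9596.
Q̄ = (1370/π) × (-0.0247 + 0.9596) = 436.08 × 0.9349 = 407.69 W/m².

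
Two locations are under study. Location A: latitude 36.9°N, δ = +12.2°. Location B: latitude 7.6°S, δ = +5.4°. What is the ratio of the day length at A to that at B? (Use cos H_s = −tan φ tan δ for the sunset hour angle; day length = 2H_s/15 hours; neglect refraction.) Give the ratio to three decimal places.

A: H_s = arccos(−tan 36.9° · tan 12.2°) = 99.34°, so 2H_s/15 = 13.2453 h.
B: H_s = arccos(−tan -7.6° · tan 5.4°) = 89.28°, so 2H_s/15 = 11.9040 h.
Ratio A/B = 13.2453 / 11.9040 = 1.1127.

1.113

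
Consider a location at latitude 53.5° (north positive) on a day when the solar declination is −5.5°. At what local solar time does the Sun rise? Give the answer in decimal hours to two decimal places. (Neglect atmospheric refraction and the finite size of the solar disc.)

6.50 h

cos H_s = −tan(53.5°) · tan(-5.5°) = 0.1301, so H_s = arccos(0.1301) = 82.52°.
Sunrise is at 12 − H_s/15 = 12 − 5.501 = 6.499 h local solar time.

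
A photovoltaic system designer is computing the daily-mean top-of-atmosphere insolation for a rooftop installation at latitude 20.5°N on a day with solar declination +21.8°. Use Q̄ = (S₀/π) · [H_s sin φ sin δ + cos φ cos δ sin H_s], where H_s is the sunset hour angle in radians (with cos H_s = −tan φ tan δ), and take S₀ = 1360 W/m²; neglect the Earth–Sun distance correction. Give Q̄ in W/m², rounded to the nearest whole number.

cos H_s = −tan(20.5°) · tan(21.8°) = -0.1495, so H_s = arccos(-0.1495) = 98.60°. In radians, H_s = 1.7209.
H_s sin φ sin δ = 1.7209 × 0.3502 × 0.3714 = 0.2238.
cos φ cos δ sin H_s = 0.9367 × 0.9285 × 0.9888 = 0.8600.
Q̄ = (1360/π) × (0.2238 + 0.8600) = 432.90 × 1.0838 = 469.18 W/m².

469 W/m²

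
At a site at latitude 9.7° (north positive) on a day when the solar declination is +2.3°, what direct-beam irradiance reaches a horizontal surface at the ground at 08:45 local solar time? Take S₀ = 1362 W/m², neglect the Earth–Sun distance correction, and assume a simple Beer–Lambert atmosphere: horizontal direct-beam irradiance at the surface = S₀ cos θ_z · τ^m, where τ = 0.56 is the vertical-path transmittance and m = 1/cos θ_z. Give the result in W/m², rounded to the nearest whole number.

369 W/m²

Hour angle H = 15° × (8.75 − 12) = -48.75°.
With φ = 9.7°, δ = 2.3°, H = -48.75°: sin φ sin δ = 0.0068, cos φ cos δ cos H = 0.6494, so cos θ_z = 0.6562.
Air mass m = 1/cos θ_z = 1/0.6562 = 1.524; τ^m = 0.56^1.524 = 0.4133.
Surface direct beam = 1362 × 0.6562 × 0.4133 = 369.38 W/m².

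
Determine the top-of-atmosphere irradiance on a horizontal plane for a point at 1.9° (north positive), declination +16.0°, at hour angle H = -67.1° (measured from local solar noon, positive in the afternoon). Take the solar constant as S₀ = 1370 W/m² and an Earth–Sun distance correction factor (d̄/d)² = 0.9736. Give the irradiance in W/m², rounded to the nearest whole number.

With φ = 1.9°, δ = 16.0°, H = -67.10°: sin φ sin δ = 0.0091, cos φ cos δ cos H = 0.3738, so cos θ_z = 0.3829.
Top-of-atmosphere irradiance = S₀ (d̄/d)² cos θ_z = 1370 × 0.9736 × 0.3829 = 510.72 W/m².

511 W/m²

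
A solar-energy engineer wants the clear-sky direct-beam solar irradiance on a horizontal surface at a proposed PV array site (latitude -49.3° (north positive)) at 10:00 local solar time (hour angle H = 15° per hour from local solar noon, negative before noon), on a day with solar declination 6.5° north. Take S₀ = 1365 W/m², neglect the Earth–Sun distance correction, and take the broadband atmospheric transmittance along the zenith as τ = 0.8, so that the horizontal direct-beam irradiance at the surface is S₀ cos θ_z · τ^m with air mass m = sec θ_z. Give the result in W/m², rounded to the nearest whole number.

406 W/m²

Hour angle H = 15° × (10 − 12) = -30.00°.
With φ = -49.3°, δ = 6.5°, H = -30.00°: sin φ sin δ = -0.0858, cos φ cos δ cos H = 0.5611, so cos θ_z = 0.4753.
Air mass m = 1/cos θ_z = 1/0.4753 = 2.104; τ^m = 0.8^2.104 = 0.6253.
Surface direct beam = 1365 × 0.4753 × 0.6253 = 405.68 W/m².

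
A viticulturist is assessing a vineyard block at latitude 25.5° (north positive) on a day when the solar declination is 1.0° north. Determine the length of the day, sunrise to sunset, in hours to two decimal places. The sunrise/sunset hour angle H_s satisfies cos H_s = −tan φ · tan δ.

12.06 hours

cos H_s = −tan(25.5°) · tan(1.0°) = -0.0083, so H_s = arccos(-0.0083) = 90.48°.
Day length = 2 H_s / 15° h⁻¹ = 180.96° / 15 = 12.064 h.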